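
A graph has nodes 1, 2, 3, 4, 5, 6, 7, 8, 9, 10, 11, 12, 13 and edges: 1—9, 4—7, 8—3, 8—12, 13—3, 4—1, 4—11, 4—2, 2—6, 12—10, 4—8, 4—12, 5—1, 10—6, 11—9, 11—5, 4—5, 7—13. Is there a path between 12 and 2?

From 12 we can reach 1, 2, 3, 4, 5, 6, 7, 8, 9, 10, 11, 12, 13, which includes 2.

Yes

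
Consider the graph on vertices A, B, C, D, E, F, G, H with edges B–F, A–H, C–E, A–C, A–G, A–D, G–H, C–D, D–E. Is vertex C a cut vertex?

No

Deleting C leaves 2 components (was 2), so C is not a cut vertex.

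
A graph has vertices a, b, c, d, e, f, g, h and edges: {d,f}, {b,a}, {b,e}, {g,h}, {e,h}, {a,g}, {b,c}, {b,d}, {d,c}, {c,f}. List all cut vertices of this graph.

Removing b increases the component count from 1 to 2, so b is a cut vertex.
By contrast removing d leaves 1 component; it is not a cut vertex. No other vertex is a cut vertex either.

b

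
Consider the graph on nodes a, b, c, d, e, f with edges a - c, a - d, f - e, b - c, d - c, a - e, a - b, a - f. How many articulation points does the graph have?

1

Removing a increases the component count from 1 to 2, so a is a cut vertex.
By contrast removing d leaves 1 component; it is not a cut vertex. No other vertex is a cut vertex either.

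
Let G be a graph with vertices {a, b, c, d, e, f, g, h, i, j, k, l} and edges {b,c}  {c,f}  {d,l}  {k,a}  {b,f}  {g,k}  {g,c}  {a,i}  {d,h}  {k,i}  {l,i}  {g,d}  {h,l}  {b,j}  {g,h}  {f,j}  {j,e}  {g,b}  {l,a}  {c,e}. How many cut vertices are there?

1

Removing g increases the component count from 1 to 2, so g is a cut vertex.
By contrast removing b leaves 1 component; it is not a cut vertex. No other vertex is a cut vertex either.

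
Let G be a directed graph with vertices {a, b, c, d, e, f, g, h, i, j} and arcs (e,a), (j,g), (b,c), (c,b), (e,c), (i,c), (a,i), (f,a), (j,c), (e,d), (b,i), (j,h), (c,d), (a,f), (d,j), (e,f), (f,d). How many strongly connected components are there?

5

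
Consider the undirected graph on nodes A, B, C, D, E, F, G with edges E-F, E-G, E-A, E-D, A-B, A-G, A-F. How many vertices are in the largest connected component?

6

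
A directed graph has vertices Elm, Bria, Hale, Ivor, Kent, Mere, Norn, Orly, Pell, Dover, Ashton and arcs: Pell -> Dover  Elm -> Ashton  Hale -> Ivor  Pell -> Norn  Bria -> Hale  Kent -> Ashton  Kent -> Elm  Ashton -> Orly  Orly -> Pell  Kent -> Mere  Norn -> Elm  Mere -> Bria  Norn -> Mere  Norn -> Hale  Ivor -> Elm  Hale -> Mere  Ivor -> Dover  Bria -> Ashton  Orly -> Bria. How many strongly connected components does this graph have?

3

{Elm, Bria, Hale, Ivor, Mere, Norn, Orly, Pell, Ashton} are all mutually reachable — one SCC of size 9.
{Dover} is an SCC by itself.
{Kent} is an SCC by itself.
That gives 3 strongly connected components.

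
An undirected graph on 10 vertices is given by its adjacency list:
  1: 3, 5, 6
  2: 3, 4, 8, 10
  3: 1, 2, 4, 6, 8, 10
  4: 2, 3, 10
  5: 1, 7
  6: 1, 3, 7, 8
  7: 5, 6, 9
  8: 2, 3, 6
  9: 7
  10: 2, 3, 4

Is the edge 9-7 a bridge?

Removing 9-7 leaves no path between 9 and 7: the component count goes from 1 to 2. So it is a bridge.

Yes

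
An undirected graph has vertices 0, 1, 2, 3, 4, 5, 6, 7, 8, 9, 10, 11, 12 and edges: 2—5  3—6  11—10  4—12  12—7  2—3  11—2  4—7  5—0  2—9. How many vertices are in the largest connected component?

1 is isolated — a component by itself.
8 is isolated — a component by itself.
Starting from 4 we can reach 4, 7, 12. That is one component of size 3.
Starting from 0 we can reach 0, 2, 3, 5, 6, 9, 10, 11. That is one component of size 8.
The largest has 8 vertices.

8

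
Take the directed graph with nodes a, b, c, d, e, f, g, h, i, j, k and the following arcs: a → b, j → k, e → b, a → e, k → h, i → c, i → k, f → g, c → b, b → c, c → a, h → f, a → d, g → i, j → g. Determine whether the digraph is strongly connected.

No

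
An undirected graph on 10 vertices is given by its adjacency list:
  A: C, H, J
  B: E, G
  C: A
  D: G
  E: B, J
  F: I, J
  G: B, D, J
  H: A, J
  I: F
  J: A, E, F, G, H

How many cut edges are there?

The edges on the cycle J-G-B-E-J are not bridges since each lies on that cycle.
But removing G-D disconnects G from D; removing I-F disconnects I from F; removing J-F disconnects J from F; removing A-C disconnects A from C — these are bridges.
That makes 4 bridges.

4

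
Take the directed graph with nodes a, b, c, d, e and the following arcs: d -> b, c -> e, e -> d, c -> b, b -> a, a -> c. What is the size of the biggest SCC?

5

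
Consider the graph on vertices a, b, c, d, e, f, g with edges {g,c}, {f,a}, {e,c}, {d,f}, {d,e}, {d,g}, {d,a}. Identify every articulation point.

d

Removing d increases the component count from 2 to 3, so d is a cut vertex.
By contrast removing c leaves 2 components; it is not a cut vertex. No other vertex is a cut vertex either.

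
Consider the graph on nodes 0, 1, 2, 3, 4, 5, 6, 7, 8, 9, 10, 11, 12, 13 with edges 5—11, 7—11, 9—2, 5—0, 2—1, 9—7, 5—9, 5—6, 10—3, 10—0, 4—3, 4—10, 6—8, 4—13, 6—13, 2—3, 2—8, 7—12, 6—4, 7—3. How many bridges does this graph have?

The edges on the cycle 5-6-4-10-0-5 are not bridges since each lies on that cycle.
But removing 7—12 disconnects 7 from 12; removing 1—2 disconnects 1 from 2 — these are bridges.
That makes 2 bridges.

2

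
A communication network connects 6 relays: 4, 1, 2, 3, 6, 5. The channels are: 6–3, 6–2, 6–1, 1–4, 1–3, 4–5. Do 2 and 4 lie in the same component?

Yes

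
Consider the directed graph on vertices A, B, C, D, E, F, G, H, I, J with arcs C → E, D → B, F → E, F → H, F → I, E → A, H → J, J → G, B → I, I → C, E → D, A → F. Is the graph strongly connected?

No

There is no directed path from G to J, so the graph is not strongly connected.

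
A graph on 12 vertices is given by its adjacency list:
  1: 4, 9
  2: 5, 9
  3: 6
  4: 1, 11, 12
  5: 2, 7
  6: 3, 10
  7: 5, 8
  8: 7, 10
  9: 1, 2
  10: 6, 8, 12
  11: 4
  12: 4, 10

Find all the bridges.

10-6, 11-4, 3-6

The edges on the cycle 9-2-5-7-8-10-12-4-1-9 are not bridges since each lies on that cycle.
But removing 6-3 disconnects 6 from 3; removing 6-10 disconnects 6 from 10; removing 11-4 disconnects 11 from 4 — these are bridges.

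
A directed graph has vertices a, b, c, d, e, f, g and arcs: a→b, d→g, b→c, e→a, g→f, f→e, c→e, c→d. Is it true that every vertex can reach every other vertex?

Yes

From d we can reach every vertex (a, b, c, d, e, f, g), and every vertex can reach d (a, b, c, d, e, f, g). So the whole graph is one strongly connected component.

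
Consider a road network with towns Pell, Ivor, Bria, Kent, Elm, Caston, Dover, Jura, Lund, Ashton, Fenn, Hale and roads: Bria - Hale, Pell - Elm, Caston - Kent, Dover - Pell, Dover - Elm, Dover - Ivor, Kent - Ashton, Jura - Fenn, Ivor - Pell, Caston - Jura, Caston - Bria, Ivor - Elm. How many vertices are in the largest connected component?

7

Lund is isolated — a component by itself.
Starting from Elm we can reach Elm, Ivor, Pell, Dover. That is one component of size 4.
Starting from Bria we can reach Bria, Fenn, Hale, Jura, Kent, Ashton, Caston. That is one component of size 7.
The largest has 7 vertices.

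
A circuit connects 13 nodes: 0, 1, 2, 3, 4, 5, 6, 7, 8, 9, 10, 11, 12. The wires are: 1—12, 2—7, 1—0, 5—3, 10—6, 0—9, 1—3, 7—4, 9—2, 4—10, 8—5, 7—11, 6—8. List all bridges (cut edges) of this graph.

1-12, 11-7

The edges on the cycle 1-0-9-2-7-4-10-6-8-5-3-1 are not bridges since each lies on that cycle.
But removing 7—11 disconnects 7 from 11; removing 1—12 disconnects 1 from 12 — these are bridges.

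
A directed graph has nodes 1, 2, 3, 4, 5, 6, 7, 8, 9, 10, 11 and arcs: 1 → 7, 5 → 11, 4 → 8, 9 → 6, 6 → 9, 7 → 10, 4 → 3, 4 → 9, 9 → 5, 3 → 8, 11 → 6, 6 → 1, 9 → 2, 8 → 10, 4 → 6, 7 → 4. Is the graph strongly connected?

There is no directed path from 2 to 3, so the graph is not strongly connected.

No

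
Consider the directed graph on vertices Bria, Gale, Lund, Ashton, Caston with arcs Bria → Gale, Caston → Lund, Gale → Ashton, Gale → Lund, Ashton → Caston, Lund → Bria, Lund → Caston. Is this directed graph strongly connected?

Yes

From Ashton we can reach every vertex (Bria, Gale, Lund, Ashton, Caston), and every vertex can reach Ashton (Bria, Gale, Lund, Ashton, Caston). So the whole graph is one strongly connected component.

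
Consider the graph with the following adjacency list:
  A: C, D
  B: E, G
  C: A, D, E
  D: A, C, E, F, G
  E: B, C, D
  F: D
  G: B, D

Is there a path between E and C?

From E we can reach A, B, C, D, E, F, G, which includes C.

Yes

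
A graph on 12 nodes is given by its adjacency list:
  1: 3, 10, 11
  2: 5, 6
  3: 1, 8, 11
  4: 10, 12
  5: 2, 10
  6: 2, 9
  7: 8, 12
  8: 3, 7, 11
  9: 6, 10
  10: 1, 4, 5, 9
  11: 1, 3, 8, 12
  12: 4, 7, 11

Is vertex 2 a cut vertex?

No

Deleting 2 leaves 1 component (was 1) (its neighbors 5, 6 remain connected to each other), so 2 is not a cut vertex.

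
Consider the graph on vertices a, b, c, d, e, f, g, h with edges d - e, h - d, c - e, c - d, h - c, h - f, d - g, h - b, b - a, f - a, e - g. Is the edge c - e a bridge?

No

After removing c - e, the path c-d-e still connects them, so the edge is not a bridge.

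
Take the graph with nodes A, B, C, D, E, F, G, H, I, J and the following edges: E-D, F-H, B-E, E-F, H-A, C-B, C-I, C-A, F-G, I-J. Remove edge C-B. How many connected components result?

C and B are still connected via C-A-H-F-E-B, so the component count stays at 1.

1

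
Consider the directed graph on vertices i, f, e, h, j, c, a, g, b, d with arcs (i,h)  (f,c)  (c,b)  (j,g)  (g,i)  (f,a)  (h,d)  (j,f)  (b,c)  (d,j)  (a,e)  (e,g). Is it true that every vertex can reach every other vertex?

No

There is no directed path from b to f, so the graph is not strongly connected.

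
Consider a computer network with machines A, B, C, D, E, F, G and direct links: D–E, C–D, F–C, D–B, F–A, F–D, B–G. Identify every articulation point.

B, D, F

Removing B increases the component count from 1 to 2, so B is a cut vertex.
Removing D increases the component count from 1 to 3, so D is a cut vertex.
Removing F increases the component count from 1 to 2, so F is a cut vertex.
By contrast removing E leaves 1 component; it is not a cut vertex. No other vertex is a cut vertex either.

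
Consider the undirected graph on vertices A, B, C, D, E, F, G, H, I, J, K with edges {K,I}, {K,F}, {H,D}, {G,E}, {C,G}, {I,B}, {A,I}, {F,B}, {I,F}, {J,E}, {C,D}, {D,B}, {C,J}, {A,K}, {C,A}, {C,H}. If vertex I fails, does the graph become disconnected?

No

Deleting I leaves 1 component (was 1) (its neighbors A, B, F, K remain connected to each other), so I is not a cut vertex.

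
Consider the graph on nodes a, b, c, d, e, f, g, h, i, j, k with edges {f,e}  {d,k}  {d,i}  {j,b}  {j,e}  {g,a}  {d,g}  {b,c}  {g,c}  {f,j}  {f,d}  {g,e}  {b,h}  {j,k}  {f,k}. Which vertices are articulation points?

b, d, g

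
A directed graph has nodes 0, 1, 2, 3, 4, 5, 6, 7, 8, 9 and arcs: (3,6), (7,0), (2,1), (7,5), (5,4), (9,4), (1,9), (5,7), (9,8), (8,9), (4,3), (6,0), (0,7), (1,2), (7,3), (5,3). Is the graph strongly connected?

There is no directed path from 8 to 1, so the graph is not strongly connected.

No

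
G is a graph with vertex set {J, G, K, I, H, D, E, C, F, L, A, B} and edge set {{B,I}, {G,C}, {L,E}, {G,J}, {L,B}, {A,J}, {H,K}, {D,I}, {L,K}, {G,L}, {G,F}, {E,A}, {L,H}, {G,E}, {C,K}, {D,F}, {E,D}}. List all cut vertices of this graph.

none

Removing I, for instance, still leaves 1 component. No single vertex removal increases the component count — the graph has no articulation points.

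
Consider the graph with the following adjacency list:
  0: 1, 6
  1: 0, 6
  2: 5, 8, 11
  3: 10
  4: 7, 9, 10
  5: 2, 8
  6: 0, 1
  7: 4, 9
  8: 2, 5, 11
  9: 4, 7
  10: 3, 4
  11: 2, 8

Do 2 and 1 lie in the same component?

The component containing 2 is {2, 5, 8, 11}, and 1 is not in it.

No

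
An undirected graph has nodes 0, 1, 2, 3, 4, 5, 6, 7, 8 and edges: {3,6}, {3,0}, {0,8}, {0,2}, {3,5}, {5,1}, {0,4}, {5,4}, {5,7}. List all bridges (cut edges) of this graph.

The edges on the cycle 3-0-4-5-3 are not bridges since each lies on that cycle.
But removing 0–2 disconnects 0 from 2; removing 6–3 disconnects 6 from 3; removing 8–0 disconnects 8 from 0; removing 7–5 disconnects 7 from 5 — these are bridges.
In total 5 edges are bridges.

0-2, 0-8, 1-5, 3-6, 5-7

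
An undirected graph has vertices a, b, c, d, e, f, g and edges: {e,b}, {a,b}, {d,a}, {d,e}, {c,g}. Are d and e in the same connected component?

Yes

From d we can reach a, b, d, e, which includes e.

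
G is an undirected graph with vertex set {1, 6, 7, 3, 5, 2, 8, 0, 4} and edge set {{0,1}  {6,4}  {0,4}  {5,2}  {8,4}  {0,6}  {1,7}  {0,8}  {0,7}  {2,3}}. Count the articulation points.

Removing 0 increases the component count from 2 to 3, so 0 is a cut vertex.
Removing 2 increases the component count from 2 to 3, so 2 is a cut vertex.
By contrast removing 3 leaves 2 components; it is not a cut vertex. No other vertex is a cut vertex either.

2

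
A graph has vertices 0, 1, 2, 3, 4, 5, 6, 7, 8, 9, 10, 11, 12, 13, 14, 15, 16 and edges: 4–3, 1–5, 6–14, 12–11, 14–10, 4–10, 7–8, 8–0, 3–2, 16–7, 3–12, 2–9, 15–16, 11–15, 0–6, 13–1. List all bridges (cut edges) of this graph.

1-13, 1-5, 2-3, 2-9

The edges on the cycle 4-3-12-11-15-16-7-8-0-6-14-10-4 are not bridges since each lies on that cycle.
But removing 3–2 disconnects 3 from 2; removing 2–9 disconnects 2 from 9; removing 13–1 disconnects 13 from 1; removing 5–1 disconnects 5 from 1 — these are bridges.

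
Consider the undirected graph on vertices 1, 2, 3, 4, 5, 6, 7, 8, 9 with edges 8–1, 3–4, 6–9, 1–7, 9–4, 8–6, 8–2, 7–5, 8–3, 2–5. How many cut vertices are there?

1

Removing 8 increases the component count from 1 to 2, so 8 is a cut vertex.
By contrast removing 9 leaves 1 component; it is not a cut vertex. No other vertex is a cut vertex either.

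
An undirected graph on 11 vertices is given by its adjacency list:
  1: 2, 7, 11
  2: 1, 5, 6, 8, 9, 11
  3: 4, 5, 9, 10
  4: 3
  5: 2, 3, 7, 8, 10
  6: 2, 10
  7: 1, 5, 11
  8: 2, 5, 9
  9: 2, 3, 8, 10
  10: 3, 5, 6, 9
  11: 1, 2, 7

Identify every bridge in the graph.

The edges on the cycle 1-11-2-1 are not bridges since each lies on that cycle.
But removing 4-3 disconnects 4 from 3 — this is a bridge.

3-4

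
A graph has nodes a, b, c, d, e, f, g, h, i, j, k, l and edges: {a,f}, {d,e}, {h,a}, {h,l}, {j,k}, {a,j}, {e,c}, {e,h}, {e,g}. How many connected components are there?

i is isolated — a component by itself.
b is isolated — a component by itself.
Starting from a we can reach a, c, d, e, f, g, h, j, k, l. That is one component of size 10.
Total: 3 components.

3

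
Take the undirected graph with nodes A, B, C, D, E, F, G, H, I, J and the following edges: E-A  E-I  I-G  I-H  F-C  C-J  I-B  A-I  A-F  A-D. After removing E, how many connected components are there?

1

With E gone, the remaining components are: {A, B, C, D, F, G, H, I, J}.
That is 1 component.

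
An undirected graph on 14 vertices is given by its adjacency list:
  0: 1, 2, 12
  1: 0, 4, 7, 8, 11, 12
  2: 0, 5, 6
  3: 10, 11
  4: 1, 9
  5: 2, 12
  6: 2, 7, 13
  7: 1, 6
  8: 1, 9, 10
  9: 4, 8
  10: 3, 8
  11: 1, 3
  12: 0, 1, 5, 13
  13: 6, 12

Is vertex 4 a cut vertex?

No

Deleting 4 leaves 1 component (was 1) (its neighbors 1, 9 remain connected to each other), so 4 is not a cut vertex.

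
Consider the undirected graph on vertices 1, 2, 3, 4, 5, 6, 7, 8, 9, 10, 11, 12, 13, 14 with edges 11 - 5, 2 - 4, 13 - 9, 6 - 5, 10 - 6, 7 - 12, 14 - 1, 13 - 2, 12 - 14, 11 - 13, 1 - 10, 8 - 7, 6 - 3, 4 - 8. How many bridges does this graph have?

2

The edges on the cycle 11-13-2-4-8-7-12-14-1-10-6-5-11 are not bridges since each lies on that cycle.
But removing 13 - 9 disconnects 13 from 9; removing 6 - 3 disconnects 6 from 3 — these are bridges.
That makes 2 bridges.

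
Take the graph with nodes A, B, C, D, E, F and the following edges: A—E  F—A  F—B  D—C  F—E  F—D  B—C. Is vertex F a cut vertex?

Yes

Deleting F raises the number of components from 1 to 2, so F is a cut vertex.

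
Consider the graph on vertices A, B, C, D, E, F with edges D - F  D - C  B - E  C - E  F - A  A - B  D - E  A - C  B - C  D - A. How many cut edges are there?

The edges on the cycle D-F-A-D are not bridges since each lies on that cycle.
Every edge lies on some cycle, so there are no bridges.

0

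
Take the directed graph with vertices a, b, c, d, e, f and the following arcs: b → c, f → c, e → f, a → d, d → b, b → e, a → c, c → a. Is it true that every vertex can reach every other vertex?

Yes

From e we can reach every vertex (a, b, c, d, e, f), and every vertex can reach e (a, b, c, d, e, f). So the whole graph is one strongly connected component.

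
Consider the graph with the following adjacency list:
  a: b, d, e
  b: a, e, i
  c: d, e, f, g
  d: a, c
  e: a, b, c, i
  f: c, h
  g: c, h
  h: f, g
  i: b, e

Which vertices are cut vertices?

Removing c increases the component count from 1 to 2, so c is a cut vertex.
By contrast removing g leaves 1 component; it is not a cut vertex. No other vertex is a cut vertex either.

c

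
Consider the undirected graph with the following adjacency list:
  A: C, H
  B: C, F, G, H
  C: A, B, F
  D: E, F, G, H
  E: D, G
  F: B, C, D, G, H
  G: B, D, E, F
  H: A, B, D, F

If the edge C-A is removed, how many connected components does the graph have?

1

C and A are still connected via C-B-H-A, so the component count stays at 1.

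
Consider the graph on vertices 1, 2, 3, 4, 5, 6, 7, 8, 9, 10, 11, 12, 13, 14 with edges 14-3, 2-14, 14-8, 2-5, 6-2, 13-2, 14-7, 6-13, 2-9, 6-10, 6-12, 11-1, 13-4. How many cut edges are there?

The edges on the cycle 6-13-2-6 are not bridges since each lies on that cycle.
But removing 14-3 disconnects 14 from 3; removing 2-14 disconnects 2 from 14; removing 14-8 disconnects 14 from 8; removing 7-14 disconnects 7 from 14 — these are bridges.
In total 10 edges are bridges.

10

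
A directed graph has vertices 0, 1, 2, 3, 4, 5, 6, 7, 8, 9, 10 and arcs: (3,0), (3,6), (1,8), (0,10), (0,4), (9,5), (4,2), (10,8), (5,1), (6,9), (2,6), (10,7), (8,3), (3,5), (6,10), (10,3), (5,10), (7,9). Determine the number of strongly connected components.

{0, 1, 2, 3, 4, 5, 6, 7, 8, 9, 10} are all mutually reachable — one SCC of size 11.
That gives 1 strongly connected component.

1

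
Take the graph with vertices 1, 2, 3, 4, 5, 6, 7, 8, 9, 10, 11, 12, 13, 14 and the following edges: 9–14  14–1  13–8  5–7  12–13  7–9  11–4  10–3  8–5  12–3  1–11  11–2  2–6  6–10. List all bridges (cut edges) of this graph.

The edges on the cycle 12-13-8-5-7-9-14-1-11-2-6-10-3-12 are not bridges since each lies on that cycle.
But removing 11–4 disconnects 11 from 4 — this is a bridge.

11-4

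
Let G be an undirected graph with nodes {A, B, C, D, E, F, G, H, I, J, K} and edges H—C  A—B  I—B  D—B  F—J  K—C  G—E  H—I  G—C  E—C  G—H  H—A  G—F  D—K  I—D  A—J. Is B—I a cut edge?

No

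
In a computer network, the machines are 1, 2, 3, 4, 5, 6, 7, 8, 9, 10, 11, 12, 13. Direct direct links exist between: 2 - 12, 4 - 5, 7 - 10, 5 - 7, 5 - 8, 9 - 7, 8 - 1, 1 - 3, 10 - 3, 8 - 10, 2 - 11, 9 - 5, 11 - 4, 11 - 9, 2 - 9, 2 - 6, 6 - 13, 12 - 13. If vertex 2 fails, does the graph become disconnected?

Yes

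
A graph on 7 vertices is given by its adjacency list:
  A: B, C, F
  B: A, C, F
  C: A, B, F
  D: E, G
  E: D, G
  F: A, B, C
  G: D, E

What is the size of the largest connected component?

Starting from D we can reach D, E, G. That is one component of size 3.
Starting from A we can reach A, B, C, F. That is one component of size 4.
The largest has 4 vertices.

4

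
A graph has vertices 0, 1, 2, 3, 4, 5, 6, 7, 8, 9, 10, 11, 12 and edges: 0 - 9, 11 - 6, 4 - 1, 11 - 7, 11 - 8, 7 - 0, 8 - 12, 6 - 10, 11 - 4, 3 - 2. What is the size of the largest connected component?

10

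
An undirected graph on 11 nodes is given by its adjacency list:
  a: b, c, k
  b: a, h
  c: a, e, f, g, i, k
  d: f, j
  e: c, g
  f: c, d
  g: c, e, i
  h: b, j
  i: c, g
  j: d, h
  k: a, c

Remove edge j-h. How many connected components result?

1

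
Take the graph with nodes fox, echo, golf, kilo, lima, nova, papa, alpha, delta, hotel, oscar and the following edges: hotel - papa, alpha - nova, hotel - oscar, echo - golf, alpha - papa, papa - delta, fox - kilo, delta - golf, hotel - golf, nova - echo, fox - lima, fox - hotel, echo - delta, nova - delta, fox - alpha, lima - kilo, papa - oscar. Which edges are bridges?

The edges on the cycle fox-lima-kilo-fox are not bridges since each lies on that cycle.
Every edge lies on some cycle, so there are no bridges.

none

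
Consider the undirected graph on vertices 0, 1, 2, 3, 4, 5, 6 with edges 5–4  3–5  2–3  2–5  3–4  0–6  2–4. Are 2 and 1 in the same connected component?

No

The component containing 2 is {2, 3, 4, 5}, and 1 is not in it.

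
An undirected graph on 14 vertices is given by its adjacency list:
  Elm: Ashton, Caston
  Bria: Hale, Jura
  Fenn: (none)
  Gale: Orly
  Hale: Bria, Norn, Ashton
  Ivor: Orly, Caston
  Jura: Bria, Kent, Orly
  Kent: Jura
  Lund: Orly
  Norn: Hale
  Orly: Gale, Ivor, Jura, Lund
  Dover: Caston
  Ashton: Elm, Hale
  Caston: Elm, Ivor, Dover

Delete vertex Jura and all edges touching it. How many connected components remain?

With Jura gone, the remaining components are: {Fenn}; {Kent}; {Elm, Bria, Gale, Hale, Ivor, Lund, Norn, Orly, Dover, Ashton, Caston}.
That is 3 components.

3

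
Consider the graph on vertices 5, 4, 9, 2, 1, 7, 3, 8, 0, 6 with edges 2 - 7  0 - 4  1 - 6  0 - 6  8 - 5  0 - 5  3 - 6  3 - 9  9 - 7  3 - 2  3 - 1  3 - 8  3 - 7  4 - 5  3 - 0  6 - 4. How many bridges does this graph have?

0

The edges on the cycle 3-9-7-3 are not bridges since each lies on that cycle.
Every edge lies on some cycle, so there are no bridges.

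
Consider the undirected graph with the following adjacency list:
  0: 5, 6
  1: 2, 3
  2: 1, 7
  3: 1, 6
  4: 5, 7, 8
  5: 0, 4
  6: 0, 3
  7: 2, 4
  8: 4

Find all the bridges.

4-8

The edges on the cycle 7-2-1-3-6-0-5-4-7 are not bridges since each lies on that cycle.
But removing 8-4 disconnects 8 from 4 — this is a bridge.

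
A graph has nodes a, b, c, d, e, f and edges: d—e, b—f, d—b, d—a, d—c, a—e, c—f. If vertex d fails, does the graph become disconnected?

Yes

Deleting d raises the number of components from 1 to 2, so d is a cut vertex.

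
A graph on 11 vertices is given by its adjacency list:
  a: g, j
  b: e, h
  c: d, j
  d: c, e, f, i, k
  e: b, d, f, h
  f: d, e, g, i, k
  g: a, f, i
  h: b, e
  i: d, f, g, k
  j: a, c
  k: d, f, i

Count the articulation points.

Removing e increases the component count from 1 to 2, so e is a cut vertex.
By contrast removing i leaves 1 component; it is not a cut vertex. No other vertex is a cut vertex either.

1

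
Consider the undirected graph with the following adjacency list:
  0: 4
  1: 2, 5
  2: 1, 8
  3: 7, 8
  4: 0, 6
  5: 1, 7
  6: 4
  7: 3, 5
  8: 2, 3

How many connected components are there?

Starting from 0 we can reach 0, 4, 6. That is one component of size 3.
Starting from 1 we can reach 1, 2, 3, 5, 7, 8. That is one component of size 6.
Total: 2 components.

2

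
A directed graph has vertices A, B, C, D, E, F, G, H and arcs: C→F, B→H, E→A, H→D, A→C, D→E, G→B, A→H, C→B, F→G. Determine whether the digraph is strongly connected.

From D we can reach every vertex (A, B, C, D, E, F, G, H), and every vertex can reach D (A, B, C, D, E, F, G, H). So the whole graph is one strongly connected component.

Yes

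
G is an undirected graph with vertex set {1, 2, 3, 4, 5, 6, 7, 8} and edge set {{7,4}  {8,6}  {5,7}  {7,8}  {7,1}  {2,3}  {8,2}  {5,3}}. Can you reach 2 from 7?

From 7 we can reach 1, 2, 3, 4, 5, 6, 7, 8, which includes 2.

Yes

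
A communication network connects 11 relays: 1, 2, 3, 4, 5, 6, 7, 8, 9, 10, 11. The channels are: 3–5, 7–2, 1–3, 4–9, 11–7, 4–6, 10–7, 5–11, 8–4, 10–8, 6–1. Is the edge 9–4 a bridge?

Yes

Removing 9–4 leaves no path between 9 and 4: the component count goes from 1 to 2. So it is a bridge.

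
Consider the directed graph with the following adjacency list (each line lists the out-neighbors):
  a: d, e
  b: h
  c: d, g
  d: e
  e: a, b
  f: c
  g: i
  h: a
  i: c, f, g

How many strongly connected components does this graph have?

2

{a, b, d, e, h} are all mutually reachable — one SCC of size 5.
{c, f, g, i} are all mutually reachable — one SCC of size 4.
That gives 2 strongly connected components.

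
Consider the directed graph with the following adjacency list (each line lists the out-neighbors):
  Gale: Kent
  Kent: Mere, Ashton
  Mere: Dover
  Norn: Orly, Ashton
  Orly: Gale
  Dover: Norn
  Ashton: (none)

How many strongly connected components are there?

2

{Gale, Kent, Mere, Norn, Orly, Dover} are all mutually reachable — one SCC of size 6.
{Ashton} is an SCC by itself.
That gives 2 strongly connected components.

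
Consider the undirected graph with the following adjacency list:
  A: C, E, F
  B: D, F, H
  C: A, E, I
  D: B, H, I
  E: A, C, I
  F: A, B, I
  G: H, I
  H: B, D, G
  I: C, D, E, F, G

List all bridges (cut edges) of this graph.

none

The edges on the cycle C-I-F-A-C are not bridges since each lies on that cycle.
Every edge lies on some cycle, so there are no bridges.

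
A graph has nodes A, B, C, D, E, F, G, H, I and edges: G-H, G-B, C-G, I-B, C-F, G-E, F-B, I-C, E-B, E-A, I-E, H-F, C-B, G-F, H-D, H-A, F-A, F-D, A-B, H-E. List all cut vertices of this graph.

Removing F, for instance, still leaves 1 component. No single vertex removal increases the component count — the graph has no articulation points.

none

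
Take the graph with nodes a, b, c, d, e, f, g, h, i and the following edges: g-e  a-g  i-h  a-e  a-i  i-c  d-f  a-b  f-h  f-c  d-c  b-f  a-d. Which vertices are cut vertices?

Removing a increases the component count from 1 to 2, so a is a cut vertex.
By contrast removing f leaves 1 component; it is not a cut vertex. No other vertex is a cut vertex either.

a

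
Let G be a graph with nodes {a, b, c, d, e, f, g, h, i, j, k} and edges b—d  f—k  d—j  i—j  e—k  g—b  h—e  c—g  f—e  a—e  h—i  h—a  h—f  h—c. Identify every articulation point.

h

Removing h increases the component count from 1 to 2, so h is a cut vertex.
By contrast removing c leaves 1 component; it is not a cut vertex. No other vertex is a cut vertex either.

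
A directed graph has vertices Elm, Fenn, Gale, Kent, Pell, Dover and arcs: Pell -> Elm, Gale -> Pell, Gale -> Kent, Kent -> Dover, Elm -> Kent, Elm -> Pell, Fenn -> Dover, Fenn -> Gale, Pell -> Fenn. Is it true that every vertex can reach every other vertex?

There is no directed path from Kent to Pell, so the graph is not strongly connected.

No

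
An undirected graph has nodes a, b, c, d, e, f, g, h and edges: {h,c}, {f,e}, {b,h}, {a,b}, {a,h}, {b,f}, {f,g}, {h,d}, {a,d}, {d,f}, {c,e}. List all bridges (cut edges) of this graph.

The edges on the cycle a-b-h-c-e-f-d-a are not bridges since each lies on that cycle.
But removing g-f disconnects g from f — this is a bridge.

f-g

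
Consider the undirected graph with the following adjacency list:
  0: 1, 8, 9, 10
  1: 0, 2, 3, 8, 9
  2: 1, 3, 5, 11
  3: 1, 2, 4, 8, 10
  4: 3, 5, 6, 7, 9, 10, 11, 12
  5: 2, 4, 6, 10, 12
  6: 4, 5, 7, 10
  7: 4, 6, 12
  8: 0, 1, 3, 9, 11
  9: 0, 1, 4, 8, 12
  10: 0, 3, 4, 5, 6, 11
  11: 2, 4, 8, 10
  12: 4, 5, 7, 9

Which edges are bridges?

none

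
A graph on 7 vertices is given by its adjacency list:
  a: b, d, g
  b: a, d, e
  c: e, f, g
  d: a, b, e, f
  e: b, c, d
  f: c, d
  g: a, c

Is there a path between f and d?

From f we can reach a, b, c, d, e, f, g, which includes d.

Yes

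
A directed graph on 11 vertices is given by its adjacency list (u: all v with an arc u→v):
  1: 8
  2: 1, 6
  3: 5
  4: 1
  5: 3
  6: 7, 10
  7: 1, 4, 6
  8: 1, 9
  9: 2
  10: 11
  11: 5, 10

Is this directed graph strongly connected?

There is no directed path from 11 to 2, so the graph is not strongly connected.

No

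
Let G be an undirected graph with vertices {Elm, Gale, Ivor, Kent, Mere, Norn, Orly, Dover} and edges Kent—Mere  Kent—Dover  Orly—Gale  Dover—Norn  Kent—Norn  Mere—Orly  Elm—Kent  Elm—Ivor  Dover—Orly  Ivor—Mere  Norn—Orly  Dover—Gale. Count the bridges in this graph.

0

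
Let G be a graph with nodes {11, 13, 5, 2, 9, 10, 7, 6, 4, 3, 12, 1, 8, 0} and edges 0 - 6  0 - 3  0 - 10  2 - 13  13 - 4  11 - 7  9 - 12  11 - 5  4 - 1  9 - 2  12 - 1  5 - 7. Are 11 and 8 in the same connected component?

No

The component containing 11 is {5, 7, 11}, and 8 is not in it.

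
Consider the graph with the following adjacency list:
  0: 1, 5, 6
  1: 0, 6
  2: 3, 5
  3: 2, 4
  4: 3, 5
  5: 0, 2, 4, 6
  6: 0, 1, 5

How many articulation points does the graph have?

1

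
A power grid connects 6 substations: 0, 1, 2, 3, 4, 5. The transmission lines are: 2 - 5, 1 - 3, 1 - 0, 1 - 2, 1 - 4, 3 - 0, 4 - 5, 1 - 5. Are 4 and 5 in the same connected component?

Yes

From 4 we can reach 0, 1, 2, 3, 4, 5, which includes 5.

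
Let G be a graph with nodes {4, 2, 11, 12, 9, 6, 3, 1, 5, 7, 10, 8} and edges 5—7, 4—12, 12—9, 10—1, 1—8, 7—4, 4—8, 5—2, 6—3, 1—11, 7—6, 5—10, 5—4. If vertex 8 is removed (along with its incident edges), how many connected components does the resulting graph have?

1

With 8 gone, the remaining components are: {1, 2, 3, 4, 5, 6, 7, 9, 10, 11, 12}.
That is 1 component.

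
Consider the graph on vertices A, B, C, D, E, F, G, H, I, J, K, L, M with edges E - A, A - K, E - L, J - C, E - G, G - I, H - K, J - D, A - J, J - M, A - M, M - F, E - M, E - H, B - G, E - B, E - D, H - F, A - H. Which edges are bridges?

C-J, E-L, G-I

The edges on the cycle E-A-J-D-E are not bridges since each lies on that cycle.
But removing E - L disconnects E from L; removing J - C disconnects J from C; removing G - I disconnects G from I — these are bridges.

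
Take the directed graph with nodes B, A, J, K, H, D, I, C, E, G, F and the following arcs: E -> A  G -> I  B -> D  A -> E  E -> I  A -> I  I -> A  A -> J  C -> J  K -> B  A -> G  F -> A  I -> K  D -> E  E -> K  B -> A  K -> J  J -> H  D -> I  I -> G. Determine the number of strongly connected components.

{A, B, D, E, G, I, K} are all mutually reachable — one SCC of size 7.
{H} is an SCC by itself.
{C} is an SCC by itself.
{J} is an SCC by itself.
{F} is an SCC by itself.
That gives 5 strongly connected components.

5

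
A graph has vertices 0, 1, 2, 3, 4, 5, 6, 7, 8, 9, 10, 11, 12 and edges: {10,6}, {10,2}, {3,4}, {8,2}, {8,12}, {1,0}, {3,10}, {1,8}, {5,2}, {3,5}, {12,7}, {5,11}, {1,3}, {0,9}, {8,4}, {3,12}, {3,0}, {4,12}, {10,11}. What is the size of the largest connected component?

Starting from 0 we can reach 0, 1, 2, 3, 4, 5, 6, 7, 8, 9, 10, 11, 12. That is one component of size 13.
The largest has 13 vertices.

13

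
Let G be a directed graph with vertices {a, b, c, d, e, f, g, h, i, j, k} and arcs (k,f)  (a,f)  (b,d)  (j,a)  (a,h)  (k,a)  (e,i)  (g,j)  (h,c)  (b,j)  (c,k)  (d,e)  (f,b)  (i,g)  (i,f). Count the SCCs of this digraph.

1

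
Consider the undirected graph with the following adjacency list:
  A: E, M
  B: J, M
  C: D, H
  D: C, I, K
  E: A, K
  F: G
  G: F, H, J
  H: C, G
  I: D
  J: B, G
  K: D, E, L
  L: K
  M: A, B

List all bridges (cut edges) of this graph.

D-I, F-G, K-L

The edges on the cycle K-E-A-M-B-J-G-H-C-D-K are not bridges since each lies on that cycle.
But removing D-I disconnects D from I; removing F-G disconnects F from G; removing K-L disconnects K from L — these are bridges.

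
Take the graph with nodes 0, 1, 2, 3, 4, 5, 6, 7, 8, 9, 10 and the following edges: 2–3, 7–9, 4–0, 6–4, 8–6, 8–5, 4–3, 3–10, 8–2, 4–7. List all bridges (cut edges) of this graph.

0-4, 10-3, 4-7, 5-8, 7-9

The edges on the cycle 8-6-4-3-2-8 are not bridges since each lies on that cycle.
But removing 5–8 disconnects 5 from 8; removing 7–9 disconnects 7 from 9; removing 3–10 disconnects 3 from 10; removing 7–4 disconnects 7 from 4 — these are bridges.
In total 5 edges are bridges.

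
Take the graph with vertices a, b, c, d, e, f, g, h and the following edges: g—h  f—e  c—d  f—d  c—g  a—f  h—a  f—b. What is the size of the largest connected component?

8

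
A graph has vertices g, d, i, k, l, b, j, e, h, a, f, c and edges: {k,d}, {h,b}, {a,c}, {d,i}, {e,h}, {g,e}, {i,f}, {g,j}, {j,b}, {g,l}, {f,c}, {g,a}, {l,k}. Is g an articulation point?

Yes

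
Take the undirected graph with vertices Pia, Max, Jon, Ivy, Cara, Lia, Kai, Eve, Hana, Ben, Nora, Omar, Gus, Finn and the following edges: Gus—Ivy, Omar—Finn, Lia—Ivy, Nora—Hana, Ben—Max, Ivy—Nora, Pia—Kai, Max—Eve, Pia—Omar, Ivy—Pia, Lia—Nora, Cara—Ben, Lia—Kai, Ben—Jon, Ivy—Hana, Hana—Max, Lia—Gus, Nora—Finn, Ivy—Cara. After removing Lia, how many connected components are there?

1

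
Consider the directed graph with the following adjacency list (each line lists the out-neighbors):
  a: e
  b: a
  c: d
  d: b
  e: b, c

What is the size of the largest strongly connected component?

{a, b, c, d, e} are all mutually reachable — one SCC of size 5.
The largest has 5 vertices.

5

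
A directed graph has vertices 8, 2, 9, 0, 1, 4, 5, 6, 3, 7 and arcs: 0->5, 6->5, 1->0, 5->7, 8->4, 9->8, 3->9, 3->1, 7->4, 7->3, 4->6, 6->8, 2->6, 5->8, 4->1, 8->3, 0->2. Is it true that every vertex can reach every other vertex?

Yes

From 7 we can reach every vertex (0, 1, 2, 3, 4, 5, 6, 7, 8, 9), and every vertex can reach 7 (0, 1, 2, 3, 4, 5, 6, 7, 8, 9). So the whole graph is one strongly connected component.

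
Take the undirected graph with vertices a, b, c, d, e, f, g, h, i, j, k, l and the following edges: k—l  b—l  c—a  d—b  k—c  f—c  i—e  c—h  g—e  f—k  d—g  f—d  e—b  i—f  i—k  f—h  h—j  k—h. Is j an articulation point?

No

Deleting j leaves 1 component (was 1), so j is not a cut vertex.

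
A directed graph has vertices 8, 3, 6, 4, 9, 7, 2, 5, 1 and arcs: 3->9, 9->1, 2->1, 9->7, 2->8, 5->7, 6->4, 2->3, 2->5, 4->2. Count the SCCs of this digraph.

9

{2} is an SCC by itself.
{4} is an SCC by itself.
{7} is an SCC by itself.
{6} is an SCC by itself.
{5} is an SCC by itself.
(and 4 more singleton SCCs)
That gives 9 strongly connected components.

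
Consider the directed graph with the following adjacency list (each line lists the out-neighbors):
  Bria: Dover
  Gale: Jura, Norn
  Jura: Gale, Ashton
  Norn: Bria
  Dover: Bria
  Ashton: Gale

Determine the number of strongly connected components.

3

{Gale, Jura, Ashton} are all mutually reachable — one SCC of size 3.
{Bria, Dover} are all mutually reachable — one SCC of size 2.
{Norn} is an SCC by itself.
That gives 3 strongly connected components.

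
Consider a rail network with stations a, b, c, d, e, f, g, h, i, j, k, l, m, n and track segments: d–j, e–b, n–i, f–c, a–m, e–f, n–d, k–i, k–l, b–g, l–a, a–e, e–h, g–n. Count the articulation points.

5

Removing a increases the component count from 1 to 2, so a is a cut vertex.
Removing d increases the component count from 1 to 2, so d is a cut vertex.
Removing e increases the component count from 1 to 3, so e is a cut vertex.
Likewise f, n are cut vertices.
By contrast removing g leaves 1 component; it is not a cut vertex. No other vertex is a cut vertex either.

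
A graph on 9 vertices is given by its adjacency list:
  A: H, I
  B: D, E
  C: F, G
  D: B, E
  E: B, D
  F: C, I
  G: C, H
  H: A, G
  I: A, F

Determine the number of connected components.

Starting from B we can reach B, D, E. That is one component of size 3.
Starting from A we can reach A, C, F, G, H, I. That is one component of size 6.
Total: 2 components.

2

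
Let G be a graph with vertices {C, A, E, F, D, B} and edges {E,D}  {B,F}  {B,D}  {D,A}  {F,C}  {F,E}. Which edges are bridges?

The edges on the cycle B-F-E-D-B are not bridges since each lies on that cycle.
But removing D - A disconnects D from A; removing F - C disconnects F from C — these are bridges.

A-D, C-F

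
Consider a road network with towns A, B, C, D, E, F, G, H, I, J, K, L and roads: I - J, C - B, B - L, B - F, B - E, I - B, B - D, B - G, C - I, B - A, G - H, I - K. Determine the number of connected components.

Starting from A we can reach A, B, C, D, E, F, G, H, I, J, K, L. That is one component of size 12.
Total: 1 component.

1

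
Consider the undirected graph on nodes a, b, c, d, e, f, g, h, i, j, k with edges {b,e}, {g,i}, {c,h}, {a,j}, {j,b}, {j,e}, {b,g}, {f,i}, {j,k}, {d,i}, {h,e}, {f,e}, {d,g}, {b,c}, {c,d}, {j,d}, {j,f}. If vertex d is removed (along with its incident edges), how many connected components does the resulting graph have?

1

With d gone, the remaining components are: {a, b, c, e, f, g, h, i, j, k}.
That is 1 component.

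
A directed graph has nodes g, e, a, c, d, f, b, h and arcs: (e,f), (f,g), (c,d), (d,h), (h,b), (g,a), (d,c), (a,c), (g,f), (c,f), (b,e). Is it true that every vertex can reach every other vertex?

From a we can reach every vertex (a, b, c, d, e, f, g, h), and every vertex can reach a (a, b, c, d, e, f, g, h). So the whole graph is one strongly connected component.

Yes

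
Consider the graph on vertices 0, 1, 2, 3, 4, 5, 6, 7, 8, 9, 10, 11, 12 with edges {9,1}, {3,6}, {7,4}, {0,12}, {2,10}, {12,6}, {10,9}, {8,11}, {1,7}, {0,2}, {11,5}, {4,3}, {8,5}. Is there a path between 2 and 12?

From 2 we can reach 0, 1, 2, 3, 4, 6, 7, 9, 10, 12, which includes 12.

Yes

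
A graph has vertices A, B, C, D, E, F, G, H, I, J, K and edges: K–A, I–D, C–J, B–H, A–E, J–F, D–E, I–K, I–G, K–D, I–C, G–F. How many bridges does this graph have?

1

The edges on the cycle I-C-J-F-G-I are not bridges since each lies on that cycle.
But removing B–H disconnects B from H — this is a bridge.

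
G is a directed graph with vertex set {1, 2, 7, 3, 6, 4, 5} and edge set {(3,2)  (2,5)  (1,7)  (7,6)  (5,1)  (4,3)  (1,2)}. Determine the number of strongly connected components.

5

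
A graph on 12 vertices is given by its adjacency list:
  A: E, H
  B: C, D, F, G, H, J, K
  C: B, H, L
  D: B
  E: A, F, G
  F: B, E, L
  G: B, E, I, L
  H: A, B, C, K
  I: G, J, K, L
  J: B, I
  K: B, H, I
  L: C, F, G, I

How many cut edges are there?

1

The edges on the cycle B-H-K-B are not bridges since each lies on that cycle.
But removing D-B disconnects D from B — this is a bridge.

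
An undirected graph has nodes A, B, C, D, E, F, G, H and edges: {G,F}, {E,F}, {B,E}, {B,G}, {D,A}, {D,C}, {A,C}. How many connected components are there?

3

H is isolated — a component by itself.
Starting from A we can reach A, C, D. That is one component of size 3.
Starting from B we can reach B, E, F, G. That is one component of size 4.
Total: 3 components.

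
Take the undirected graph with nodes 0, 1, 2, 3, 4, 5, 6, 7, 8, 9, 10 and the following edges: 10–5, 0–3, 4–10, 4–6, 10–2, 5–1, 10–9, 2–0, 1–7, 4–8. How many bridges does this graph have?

10

removing 8–4 disconnects 8 from 4; removing 4–6 disconnects 4 from 6; removing 5–1 disconnects 5 from 1; removing 10–5 disconnects 10 from 5 — these are bridges.
In total 10 edges are bridges.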